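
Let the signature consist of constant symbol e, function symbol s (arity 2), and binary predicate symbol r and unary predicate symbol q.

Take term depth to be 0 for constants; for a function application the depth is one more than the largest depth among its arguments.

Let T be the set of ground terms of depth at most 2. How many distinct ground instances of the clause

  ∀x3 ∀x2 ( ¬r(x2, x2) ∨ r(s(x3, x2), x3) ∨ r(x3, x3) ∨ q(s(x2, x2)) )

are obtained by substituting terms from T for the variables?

25

Ground terms of depth ≤ 2:
  Write N_k for the number of ground terms of depth ≤ k. A term of depth ≤ k is either a constant or a function symbol applied to arguments of depth ≤ k−1, so N_k = 1 + N_{k-1}^2.
  N_0 = 1
  N_1 = 1 + 1^2 = 2
  N_2 = 1 + 2^2 = 5
So there are 5 ground terms available for substitution.
There are 2 variables to instantiate (x3, x2), each occurring in at least one literal, so different choices give different ground instances.
Number of ground instances = 5^2 = 25.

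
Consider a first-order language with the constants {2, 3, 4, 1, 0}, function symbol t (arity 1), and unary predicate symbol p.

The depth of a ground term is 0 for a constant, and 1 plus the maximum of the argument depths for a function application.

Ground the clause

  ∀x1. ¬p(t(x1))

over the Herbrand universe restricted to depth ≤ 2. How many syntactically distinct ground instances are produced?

Ground terms of depth ≤ 2:
  If N_k denotes the number of depth-≤k ground terms, the 5 constants give N_0 = 5, and each function symbol of arity r contributes N_{k-1}^r new terms at level k: N_k = 5 + N_{k-1}.
  N_0 = 5
  N_1 = 5 + 5 = 10
  N_2 = 5 + 10 = 15
So there are 15 ground terms available for substitution.
The clause has 1 distinct variable (x1), which appears in the body. In the free term algebra distinct substitutions yield syntactically distinct ground instances.
Number of ground instances = 15.

15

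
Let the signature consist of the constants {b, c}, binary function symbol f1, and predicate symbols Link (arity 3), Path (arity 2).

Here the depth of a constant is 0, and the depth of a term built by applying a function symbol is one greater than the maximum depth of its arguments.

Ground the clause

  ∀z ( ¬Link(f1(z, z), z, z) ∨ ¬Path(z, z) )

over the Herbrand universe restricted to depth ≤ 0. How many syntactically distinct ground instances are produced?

2

Ground terms of depth ≤ 0:
  Let N_k count ground terms of depth at most k. Each non-constant term of depth ≤ k is some function symbol applied to depth-≤(k−1) arguments, giving N_k = 2 + N_{k-1}^2.
  N_0 = 2
  Explicitly: b, c.
So there are 2 ground terms available for substitution.
There is 1 variable to instantiate (z),  occurring in at least one literal, so different choices give different ground instances.
Number of ground instances = 2.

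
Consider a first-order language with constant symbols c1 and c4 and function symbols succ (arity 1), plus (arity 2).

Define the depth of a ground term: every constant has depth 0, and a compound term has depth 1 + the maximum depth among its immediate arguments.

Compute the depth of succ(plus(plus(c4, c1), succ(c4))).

depth(plus(c4, c1)) = 1 + max(0, 0) = 1
depth(succ(c4)) = 1 + depth(c4) = 1 + 0 = 1
depth(plus(plus(c4, c1), succ(c4))) = 1 + max(1, 1) = 2
depth(succ(plus(plus(c4, c1), succ(c4)))) = 1 + depth(plus(plus(c4, c1), succ(c4))) = 1 + 2 = 3

3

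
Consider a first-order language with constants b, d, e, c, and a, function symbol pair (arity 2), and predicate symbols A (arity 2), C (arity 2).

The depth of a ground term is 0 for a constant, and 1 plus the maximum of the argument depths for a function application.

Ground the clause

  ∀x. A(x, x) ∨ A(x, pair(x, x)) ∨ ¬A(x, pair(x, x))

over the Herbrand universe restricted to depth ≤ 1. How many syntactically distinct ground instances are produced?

30

Ground terms of depth ≤ 1:
  Count level by level. With function symbols pair/2, the terms of depth ≤ k are the 5 constants together with each function applied to depth-≤(k−1) tuples, so N_k = 5 + N_{k-1}^2.
  N_0 = 5
  N_1 = 5 + 5^2 = 30
So there are 30 ground terms available for substitution.
The variable x ranges independently over the available ground terms, and distinct assignments produce distinct instances.
Number of ground instances = 30.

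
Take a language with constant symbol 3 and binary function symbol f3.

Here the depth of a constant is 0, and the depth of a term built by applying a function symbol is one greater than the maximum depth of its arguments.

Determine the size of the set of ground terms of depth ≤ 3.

26

Let N_k = |{terms of depth ≤ k}|. Then N_0 = 1 and N_k = 1 + N_{k-1}^2 for k ≥ 1 (one summand per function symbol, arity giving the exponent).
N_0 = 1
N_1 = 1 + 1^2 = 2
N_2 = 1 + 2^2 = 5
N_3 = 1 + 5^2 = 26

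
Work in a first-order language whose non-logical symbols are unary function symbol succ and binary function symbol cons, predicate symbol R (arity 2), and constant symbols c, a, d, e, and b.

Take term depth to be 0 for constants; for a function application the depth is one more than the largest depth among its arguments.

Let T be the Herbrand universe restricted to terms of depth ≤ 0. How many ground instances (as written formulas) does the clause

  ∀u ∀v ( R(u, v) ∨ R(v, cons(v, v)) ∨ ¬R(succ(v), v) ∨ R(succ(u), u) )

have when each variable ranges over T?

25

Ground terms of depth ≤ 0:
  Count level by level. With function symbols succ/1, cons/2, the terms of depth ≤ k are the 5 constants together with each function applied to depth-≤(k−1) tuples, so N_k = 5 + N_{k-1} + N_{k-1}^2.
  N_0 = 5
  Explicitly: c, a, d, e, b.
So there are 5 ground terms available for substitution.
Each of u, v ranges independently over the available ground terms, and distinct assignments produce distinct instances.
Number of ground instances = 5^2 = 25.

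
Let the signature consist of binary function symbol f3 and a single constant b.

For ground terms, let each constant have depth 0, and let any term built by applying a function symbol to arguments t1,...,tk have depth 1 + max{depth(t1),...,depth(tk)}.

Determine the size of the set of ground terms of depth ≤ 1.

Count level by level. With function symbols f3/2, the terms of depth ≤ k are the 1 constant together with each function applied to depth-≤(k−1) tuples, so N_k = 1 + N_{k-1}^2.
N_0 = 1
N_1 = 1 + 1^2 = 2

2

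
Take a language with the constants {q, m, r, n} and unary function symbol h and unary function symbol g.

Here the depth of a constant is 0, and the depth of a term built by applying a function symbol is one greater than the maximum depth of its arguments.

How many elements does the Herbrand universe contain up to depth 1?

Let N_k count ground terms of depth at most k. Each non-constant term of depth ≤ k is some function symbol applied to depth-≤(k−1) arguments, giving N_k = 4 + N_{k-1} + N_{k-1}.
N_0 = 4
N_1 = 4 + 4 + 4 = 12
Explicitly: q, m, r, n, h(q), h(m), h(r), h(n), g(q), g(m), g(r), g(n).

12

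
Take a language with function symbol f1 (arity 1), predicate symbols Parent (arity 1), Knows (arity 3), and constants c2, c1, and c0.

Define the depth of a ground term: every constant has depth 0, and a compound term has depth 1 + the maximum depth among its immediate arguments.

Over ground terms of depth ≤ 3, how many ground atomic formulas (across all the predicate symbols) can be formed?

First count ground terms of depth ≤ 3.
If N_k denotes the number of depth-≤k ground terms, the 3 constants give N_0 = 3, and each function symbol of arity r contributes N_{k-1}^r new terms at level k: N_k = 3 + N_{k-1}.
N_0 = 3
N_1 = 3 + 3 = 6
N_2 = 3 + 6 = 9
N_3 = 3 + 9 = 12
Explicitly: c2, c1, c0, f1(c2), f1(c1), f1(c0), f1(f1(c2)), f1(f1(c1)), f1(f1(c0)), f1(f1(f1(c2))), f1(f1(f1(c1))), f1(f1(f1(c0))).
So |H| = 12.
For each predicate symbol, the number of ground atoms is |H| raised to its arity; summing:
  Parent: 12;  Knows: 12^3 = 1728
Total ground atoms: 12 + 1728 = 1740.

1740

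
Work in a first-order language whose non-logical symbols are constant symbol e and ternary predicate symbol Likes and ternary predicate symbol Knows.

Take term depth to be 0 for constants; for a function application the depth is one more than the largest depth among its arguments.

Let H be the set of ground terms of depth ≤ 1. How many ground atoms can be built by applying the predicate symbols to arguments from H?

2

First count ground terms of depth ≤ 1.
With no function symbols every ground term is a constant, so there is exactly 1 ground term at every depth bound.
N_0 = 1
N_1 = 1
Explicitly: e.
So |H| = 1.
For each predicate symbol, the number of ground atoms is |H| raised to its arity; summing:
  Likes: 1^3 = 1;  Knows: 1^3 = 1
Total ground atoms: 1 + 1 = 2.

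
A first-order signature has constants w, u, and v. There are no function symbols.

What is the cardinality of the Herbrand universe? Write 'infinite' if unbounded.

There are no function symbols, so every ground term is one of the 3 constants.
The Herbrand universe is {w, u, v}, which is finite with 3 elements.

3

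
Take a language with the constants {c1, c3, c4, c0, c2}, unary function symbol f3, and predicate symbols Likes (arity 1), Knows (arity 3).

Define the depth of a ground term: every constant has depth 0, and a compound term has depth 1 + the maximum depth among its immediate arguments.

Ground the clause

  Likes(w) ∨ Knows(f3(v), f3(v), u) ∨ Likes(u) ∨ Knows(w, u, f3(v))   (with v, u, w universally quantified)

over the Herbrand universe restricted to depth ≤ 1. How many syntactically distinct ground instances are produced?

Ground terms of depth ≤ 1:
  Let N_k = |{terms of depth ≤ k}|. Then N_0 = 5 and N_k = 5 + N_{k-1} for k ≥ 1 (one summand per function symbol, arity giving the exponent).
  N_0 = 5
  N_1 = 5 + 5 = 10
  Explicitly: c1, c3, c4, c0, c2, f3(c1), f3(c3), f3(c4), f3(c0), f3(c2).
So there are 10 ground terms available for substitution.
The body mentions every one of the 3 quantified variables; since ground terms form a free algebra, no two substitutions collapse to the same formula.
Number of ground instances = 10^3 = 1000.

1000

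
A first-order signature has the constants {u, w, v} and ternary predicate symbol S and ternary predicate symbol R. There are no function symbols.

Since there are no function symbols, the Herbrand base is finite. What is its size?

With no function symbols, the Herbrand universe is just the 3 constants.
Ground atoms per predicate: S: 3^3 = 27, R: 3^3 = 27.
Herbrand base size = 27 + 27 = 54.

54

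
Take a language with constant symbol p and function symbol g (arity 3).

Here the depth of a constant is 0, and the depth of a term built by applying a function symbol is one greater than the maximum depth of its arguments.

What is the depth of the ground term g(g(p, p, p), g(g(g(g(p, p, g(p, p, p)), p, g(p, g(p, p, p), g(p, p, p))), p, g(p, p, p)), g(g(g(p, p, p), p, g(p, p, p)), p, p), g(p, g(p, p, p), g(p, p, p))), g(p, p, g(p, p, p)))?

depth(g(p, p, p)) = 1 + max(0, 0, 0) = 1
depth(g(p, p, g(p, p, p))) = 1 + max(0, 0, 1) = 2
depth(g(p, g(p, p, p), g(p, p, p))) = 1 + max(0, 1, 1) = 2
depth(g(g(p, p, g(p, p, p)), p, g(p, g(p, p, p), g(p, p, p)))) = 1 + max(2, 0, 2) = 3
depth(g(g(g(p, p, g(p, p, p)), p, g(p, g(p, p, p), g(p, p, p))), p, g(p, p, p))) = 1 + max(3, 0, 1) = 4
depth(g(g(p, p, p), p, g(p, p, p))) = 1 + max(1, 0, 1) = 2
depth(g(g(g(p, p, p), p, g(p, p, p)), p, p)) = 1 + max(2, 0, 0) = 3
depth(g(g(g(g(p, p, g(p, p, p)), p, g(p, g(p, p, p), g(p, p, p))), p, g(p, p, p)), g(g(g(p, p, p), p, g(p, p, p)), p, p), g(p, g(p, p, p), g(p, p, p)))) = 1 + max(4, 3, 2) = 5
depth(g(g(p, p, p), g(g(g(g(p, p, g(p, p, p)), p, g(p, g(p, p, p), g(p, p, p))), p, g(p, p, p)), g(g(g(p, p, p), p, g(p, p, p)), p, p), g(p, g(p, p, p), g(p, p, p))), g(p, p, g(p, p, p)))) = 1 + max(1, 5, 2) = 6

6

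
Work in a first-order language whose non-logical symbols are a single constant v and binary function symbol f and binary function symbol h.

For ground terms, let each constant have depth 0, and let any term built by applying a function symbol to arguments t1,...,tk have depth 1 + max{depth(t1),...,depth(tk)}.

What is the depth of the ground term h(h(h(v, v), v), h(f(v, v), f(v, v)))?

depth(h(v, v)) = 1 + max(0, 0) = 1
depth(h(h(v, v), v)) = 1 + max(1, 0) = 2
depth(f(v, v)) = 1 + max(0, 0) = 1
depth(h(f(v, v), f(v, v))) = 1 + max(1, 1) = 2
depth(h(h(h(v, v), v), h(f(v, v), f(v, v)))) = 1 + max(2, 2) = 3

3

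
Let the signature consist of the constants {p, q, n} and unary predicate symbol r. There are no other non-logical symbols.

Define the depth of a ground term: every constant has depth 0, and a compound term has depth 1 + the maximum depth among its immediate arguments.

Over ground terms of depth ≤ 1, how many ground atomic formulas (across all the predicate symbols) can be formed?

3

First count ground terms of depth ≤ 1.
With no function symbols every ground term is a constant, so there are exactly 3 ground terms at every depth bound.
N_0 = 3
N_1 = 3
Explicitly: p, q, n.
So |H| = 3.
Ground atoms are formed by filling each argument slot of a predicate with a term from H, so an r-ary predicate gives |H|^r atoms:
  r: 3
Total ground atoms: 3.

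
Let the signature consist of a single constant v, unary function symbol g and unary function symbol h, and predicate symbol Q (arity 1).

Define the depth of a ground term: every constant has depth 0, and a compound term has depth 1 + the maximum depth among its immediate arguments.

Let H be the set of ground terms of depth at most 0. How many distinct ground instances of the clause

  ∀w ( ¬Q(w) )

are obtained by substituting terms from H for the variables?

Ground terms of depth ≤ 0:
  Count level by level. With function symbols g/1, h/1, the terms of depth ≤ k are the 1 constant together with each function applied to depth-≤(k−1) tuples, so N_k = 1 + N_{k-1} + N_{k-1}.
  N_0 = 1
So there is exactly 1 ground term available for substitution.
There is 1 variable to instantiate (w),  occurring in at least one literal, so different choices give different ground instances.
Number of ground instances = 1.

1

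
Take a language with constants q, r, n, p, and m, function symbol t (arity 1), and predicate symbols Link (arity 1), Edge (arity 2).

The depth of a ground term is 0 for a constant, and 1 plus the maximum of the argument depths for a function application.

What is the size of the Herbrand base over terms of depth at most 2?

240

First count ground terms of depth ≤ 2.
Let N_k count ground terms of depth at most k. Each non-constant term of depth ≤ k is some function symbol applied to depth-≤(k−1) arguments, giving N_k = 5 + N_{k-1}.
N_0 = 5
N_1 = 5 + 5 = 10
N_2 = 5 + 10 = 15
So |H| = 15.
A ground atom is a predicate applied to a tuple of terms from H, so the count is the sum over predicates of |H|^arity:
  Link: 15;  Edge: 15^2 = 225
Total ground atoms: 15 + 225 = 240.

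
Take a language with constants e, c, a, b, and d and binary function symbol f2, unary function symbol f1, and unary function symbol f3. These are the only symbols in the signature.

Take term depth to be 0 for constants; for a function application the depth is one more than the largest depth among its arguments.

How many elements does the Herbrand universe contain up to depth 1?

Let N_k = |{terms of depth ≤ k}|. Then N_0 = 5 and N_k = 5 + N_{k-1}^2 + N_{k-1} + N_{k-1} for k ≥ 1 (one summand per function symbol, arity giving the exponent).
N_0 = 5
N_1 = 5 + 5^2 + 5 + 5 = 40

40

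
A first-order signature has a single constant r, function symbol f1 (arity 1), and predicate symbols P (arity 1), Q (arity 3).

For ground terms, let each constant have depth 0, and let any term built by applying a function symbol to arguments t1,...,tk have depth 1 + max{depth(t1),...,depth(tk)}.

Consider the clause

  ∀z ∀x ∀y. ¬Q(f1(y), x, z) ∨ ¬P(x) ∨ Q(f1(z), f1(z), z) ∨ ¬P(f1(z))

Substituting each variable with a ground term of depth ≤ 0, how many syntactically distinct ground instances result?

1

Ground terms of depth ≤ 0:
  If N_k denotes the number of depth-≤k ground terms, the 1 constant gives N_0 = 1, and each function symbol of arity r contributes N_{k-1}^r new terms at level k: N_k = 1 + N_{k-1}.
  N_0 = 1
  Explicitly: r.
So there is exactly 1 ground term available for substitution.
There are 3 variables to instantiate (z, x, y), each occurring in at least one literal, so different choices give different ground instances.
Number of ground instances = 1^3 = 1.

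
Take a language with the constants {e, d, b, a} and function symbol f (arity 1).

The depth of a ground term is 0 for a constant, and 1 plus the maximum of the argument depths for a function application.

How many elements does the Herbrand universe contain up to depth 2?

Let N_k count ground terms of depth at most k. Each non-constant term of depth ≤ k is some function symbol applied to depth-≤(k−1) arguments, giving N_k = 4 + N_{k-1}.
N_0 = 4
N_1 = 4 + 4 = 8
N_2 = 4 + 8 = 12

12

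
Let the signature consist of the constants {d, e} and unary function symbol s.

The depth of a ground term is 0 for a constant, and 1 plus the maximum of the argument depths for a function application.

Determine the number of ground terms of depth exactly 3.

Let N_k count ground terms of depth at most k. Each non-constant term of depth ≤ k is some function symbol applied to depth-≤(k−1) arguments, giving N_k = 2 + N_{k-1}.
N_0 = 2
N_1 = 2 + 2 = 4
N_2 = 2 + 4 = 6
N_3 = 2 + 6 = 8
Terms of depth exactly 3: N_3 − N_2 = 8 − 6 = 2.

2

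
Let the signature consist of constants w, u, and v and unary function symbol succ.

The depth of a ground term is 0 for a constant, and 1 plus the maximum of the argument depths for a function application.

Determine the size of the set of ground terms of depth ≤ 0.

3

Let N_k count ground terms of depth at most k. Each non-constant term of depth ≤ k is some function symbol applied to depth-≤(k−1) arguments, giving N_k = 3 + N_{k-1}.
N_0 = 3
Explicitly: w, u, v.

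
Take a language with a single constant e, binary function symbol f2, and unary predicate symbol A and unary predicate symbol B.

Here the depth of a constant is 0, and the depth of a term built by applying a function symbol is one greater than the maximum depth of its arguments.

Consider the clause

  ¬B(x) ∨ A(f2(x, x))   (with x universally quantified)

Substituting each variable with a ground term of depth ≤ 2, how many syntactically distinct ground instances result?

5

Ground terms of depth ≤ 2:
  Write N_k for the number of ground terms of depth ≤ k. A term of depth ≤ k is either a constant or a function symbol applied to arguments of depth ≤ k−1, so N_k = 1 + N_{k-1}^2.
  N_0 = 1
  N_1 = 1 + 1^2 = 2
  N_2 = 1 + 2^2 = 5
  Explicitly: e, f2(e, e), f2(e, f2(e, e)), f2(f2(e, e), e), f2(f2(e, e), f2(e, e)).
So there are 5 ground terms available for substitution.
The body mentions the single quantified variable x; since ground terms form a free algebra, no two substitutions collapse to the same formula.
Number of ground instances = 5.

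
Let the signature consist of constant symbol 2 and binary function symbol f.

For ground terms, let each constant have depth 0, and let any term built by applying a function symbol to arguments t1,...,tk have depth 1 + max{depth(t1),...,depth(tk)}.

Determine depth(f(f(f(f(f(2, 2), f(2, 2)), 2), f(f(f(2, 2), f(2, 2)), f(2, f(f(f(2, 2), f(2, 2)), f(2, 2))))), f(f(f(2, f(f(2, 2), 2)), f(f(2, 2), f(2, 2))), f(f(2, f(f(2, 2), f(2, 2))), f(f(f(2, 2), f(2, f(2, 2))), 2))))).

7

depth(f(2, 2)) = 1 + max(0, 0) = 1
depth(f(f(2, 2), f(2, 2))) = 1 + max(1, 1) = 2
depth(f(f(f(2, 2), f(2, 2)), 2)) = 1 + max(2, 0) = 3
depth(f(f(f(2, 2), f(2, 2)), f(2, 2))) = 1 + max(2, 1) = 3
depth(f(2, f(f(f(2, 2), f(2, 2)), f(2, 2)))) = 1 + max(0, 3) = 4
depth(f(f(f(2, 2), f(2, 2)), f(2, f(f(f(2, 2), f(2, 2)), f(2, 2))))) = 1 + max(2, 4) = 5
depth(f(f(f(f(2, 2), f(2, 2)), 2), f(f(f(2, 2), f(2, 2)), f(2, f(f(f(2, 2), f(2, 2)), f(2, 2)))))) = 1 + max(3, 5) = 6
depth(f(f(2, 2), 2)) = 1 + max(1, 0) = 2
depth(f(2, f(f(2, 2), 2))) = 1 + max(0, 2) = 3
depth(f(f(2, f(f(2, 2), 2)), f(f(2, 2), f(2, 2)))) = 1 + max(3, 2) = 4
depth(f(2, f(f(2, 2), f(2, 2)))) = 1 + max(0, 2) = 3
depth(f(2, f(2, 2))) = 1 + max(0, 1) = 2
depth(f(f(2, 2), f(2, f(2, 2)))) = 1 + max(1, 2) = 3
depth(f(f(f(2, 2), f(2, f(2, 2))), 2)) = 1 + max(3, 0) = 4
depth(f(f(2, f(f(2, 2), f(2, 2))), f(f(f(2, 2), f(2, f(2, 2))), 2))) = 1 + max(3, 4) = 5
depth(f(f(f(2, f(f(2, 2), 2)), f(f(2, 2), f(2, 2))), f(f(2, f(f(2, 2), f(2, 2))), f(f(f(2, 2), f(2, f(2, 2))), 2)))) = 1 + max(4, 5) = 6
depth(f(f(f(f(f(2, 2), f(2, 2)), 2), f(f(f(2, 2), f(2, 2)), f(2, f(f(f(2, 2), f(2, 2)), f(2, 2))))), f(f(f(2, f(f(2, 2), 2)), f(f(2, 2), f(2, 2))), f(f(2, f(f(2, 2), f(2, 2))), f(f(f(2, 2), f(2, f(2, 2))), 2))))) = 1 + max(6, 6) = 7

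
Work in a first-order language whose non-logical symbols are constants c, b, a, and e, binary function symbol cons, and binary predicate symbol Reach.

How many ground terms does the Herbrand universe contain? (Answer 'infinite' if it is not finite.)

The signature has at least one function symbol (cons, arity 2) and at least one constant (c).
Iterating cons gives infinitely many distinct ground terms: c, cons(c, c), cons(cons(c, c), cons(c, c)), ...
So the Herbrand universe is infinite.

infinite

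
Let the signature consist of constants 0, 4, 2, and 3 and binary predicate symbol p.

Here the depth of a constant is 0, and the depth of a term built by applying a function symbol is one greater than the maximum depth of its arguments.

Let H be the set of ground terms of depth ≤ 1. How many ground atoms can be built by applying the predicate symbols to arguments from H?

First count ground terms of depth ≤ 1.
With no function symbols every ground term is a constant, so there are exactly 4 ground terms at every depth bound.
N_0 = 4
N_1 = 4
Explicitly: 0, 4, 2, 3.
So |H| = 4.
For each predicate symbol, the number of ground atoms is |H| raised to its arity; summing:
  p: 4^2 = 16
Total ground atoms: 16.

16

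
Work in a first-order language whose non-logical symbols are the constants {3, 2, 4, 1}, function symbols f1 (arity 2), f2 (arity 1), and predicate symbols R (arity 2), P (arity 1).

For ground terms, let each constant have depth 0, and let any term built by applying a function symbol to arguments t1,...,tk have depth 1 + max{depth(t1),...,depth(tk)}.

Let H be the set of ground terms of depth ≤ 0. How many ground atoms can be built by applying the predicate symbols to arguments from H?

First count ground terms of depth ≤ 0.
Let N_k = |{terms of depth ≤ k}|. Then N_0 = 4 and N_k = 4 + N_{k-1}^2 + N_{k-1} for k ≥ 1 (one summand per function symbol, arity giving the exponent).
N_0 = 4
So |H| = 4.
A ground atom is a predicate applied to a tuple of terms from H, so the count is the sum over predicates of |H|^arity:
  R: 4^2 = 16;  P: 4
Total ground atoms: 16 + 4 = 20.

20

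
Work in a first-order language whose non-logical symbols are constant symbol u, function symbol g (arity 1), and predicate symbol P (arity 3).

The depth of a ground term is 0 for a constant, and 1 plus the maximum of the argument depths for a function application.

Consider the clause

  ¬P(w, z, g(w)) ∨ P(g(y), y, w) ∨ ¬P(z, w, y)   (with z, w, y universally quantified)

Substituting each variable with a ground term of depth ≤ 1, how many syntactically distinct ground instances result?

8

Ground terms of depth ≤ 1:
  If N_k denotes the number of depth-≤k ground terms, the 1 constant gives N_0 = 1, and each function symbol of arity r contributes N_{k-1}^r new terms at level k: N_k = 1 + N_{k-1}.
  N_0 = 1
  N_1 = 1 + 1 = 2
So there are 2 ground terms available for substitution.
The body mentions every one of the 3 quantified variables; since ground terms form a free algebra, no two substitutions collapse to the same formula.
Number of ground instances = 2^3 = 8.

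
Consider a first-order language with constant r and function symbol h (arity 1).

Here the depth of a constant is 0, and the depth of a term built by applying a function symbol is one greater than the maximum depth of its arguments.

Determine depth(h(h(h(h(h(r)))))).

depth(h(r)) = 1 + depth(r) = 1 + 0 = 1
depth(h(h(r))) = 1 + depth(h(r)) = 1 + 1 = 2
depth(h(h(h(r)))) = 1 + depth(h(h(r))) = 1 + 2 = 3
depth(h(h(h(h(r))))) = 1 + depth(h(h(h(r)))) = 1 + 3 = 4
depth(h(h(h(h(h(r)))))) = 1 + depth(h(h(h(h(r))))) = 1 + 4 = 5

5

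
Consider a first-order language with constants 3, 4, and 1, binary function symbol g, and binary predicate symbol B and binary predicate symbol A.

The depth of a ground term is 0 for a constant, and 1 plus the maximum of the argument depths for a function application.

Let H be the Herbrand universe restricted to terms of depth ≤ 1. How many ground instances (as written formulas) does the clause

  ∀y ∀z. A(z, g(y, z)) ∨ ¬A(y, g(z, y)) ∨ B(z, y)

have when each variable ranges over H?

Ground terms of depth ≤ 1:
  Write N_k for the number of ground terms of depth ≤ k. A term of depth ≤ k is either a constant or a function symbol applied to arguments of depth ≤ k−1, so N_k = 3 + N_{k-1}^2.
  N_0 = 3
  N_1 = 3 + 3^2 = 12
  Explicitly: 3, 4, 1, g(3, 3), g(3, 4), g(3, 1), g(4, 3), g(4, 4), g(4, 1), g(1, 3), g(1, 4), g(1, 1).
So there are 12 ground terms available for substitution.
There are 2 variables to instantiate (y, z), each occurring in at least one literal, so different choices give different ground instances.
Number of ground instances = 12^2 = 144.

144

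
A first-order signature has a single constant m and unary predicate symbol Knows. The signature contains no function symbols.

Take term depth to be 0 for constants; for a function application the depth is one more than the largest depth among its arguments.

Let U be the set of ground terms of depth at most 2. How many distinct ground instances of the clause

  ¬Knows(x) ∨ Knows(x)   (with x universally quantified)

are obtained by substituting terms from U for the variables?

Ground terms of depth ≤ 2:
  With no function symbols every ground term is a constant, so there is exactly 1 ground term at every depth bound.
  N_0 = 1
  N_1 = 1
  N_2 = 1
  Explicitly: m.
So there is exactly 1 ground term available for substitution.
There is 1 variable to instantiate (x),  occurring in at least one literal, so different choices give different ground instances.
Number of ground instances = 1.

1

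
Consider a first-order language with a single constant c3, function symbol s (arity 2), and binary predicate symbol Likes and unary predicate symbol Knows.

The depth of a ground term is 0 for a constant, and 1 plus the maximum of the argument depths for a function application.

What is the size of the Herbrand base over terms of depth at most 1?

First count ground terms of depth ≤ 1.
Let N_k count ground terms of depth at most k. Each non-constant term of depth ≤ k is some function symbol applied to depth-≤(k−1) arguments, giving N_k = 1 + N_{k-1}^2.
N_0 = 1
N_1 = 1 + 1^2 = 2
Explicitly: c3, s(c3, c3).
So |H| = 2.
A ground atom is a predicate applied to a tuple of terms from H, so the count is the sum over predicates of |H|^arity:
  Likes: 2^2 = 4;  Knows: 2
Total ground atoms: 4 + 2 = 6.

6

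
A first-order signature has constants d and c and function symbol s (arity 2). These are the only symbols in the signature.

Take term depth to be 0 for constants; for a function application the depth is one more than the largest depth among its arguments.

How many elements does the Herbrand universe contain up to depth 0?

Let N_k count ground terms of depth at most k. Each non-constant term of depth ≤ k is some function symbol applied to depth-≤(k−1) arguments, giving N_k = 2 + N_{k-1}^2.
N_0 = 2

2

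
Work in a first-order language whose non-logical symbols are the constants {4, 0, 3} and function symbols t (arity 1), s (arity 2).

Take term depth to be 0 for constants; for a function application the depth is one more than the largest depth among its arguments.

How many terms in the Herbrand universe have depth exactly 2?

228

Let N_k = |{terms of depth ≤ k}|. Then N_0 = 3 and N_k = 3 + N_{k-1} + N_{k-1}^2 for k ≥ 1 (one summand per function symbol, arity giving the exponent).
N_0 = 3
N_1 = 3 + 3 + 3^2 = 15
N_2 = 3 + 15 + 15^2 = 243
Terms of depth exactly 2: N_2 − N_1 = 243 − 15 = 228.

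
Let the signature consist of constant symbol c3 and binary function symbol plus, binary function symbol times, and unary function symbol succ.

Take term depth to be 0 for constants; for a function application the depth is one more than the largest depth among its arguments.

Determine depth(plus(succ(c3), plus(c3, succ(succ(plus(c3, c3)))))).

depth(succ(c3)) = 1 + depth(c3) = 1 + 0 = 1
depth(plus(c3, c3)) = 1 + max(0, 0) = 1
depth(succ(plus(c3, c3))) = 1 + depth(plus(c3, c3)) = 1 + 1 = 2
depth(succ(succ(plus(c3, c3)))) = 1 + depth(succ(plus(c3, c3))) = 1 + 2 = 3
depth(plus(c3, succ(succ(plus(c3, c3))))) = 1 + max(0, 3) = 4
depth(plus(succ(c3), plus(c3, succ(succ(plus(c3, c3)))))) = 1 + max(1, 4) = 5

5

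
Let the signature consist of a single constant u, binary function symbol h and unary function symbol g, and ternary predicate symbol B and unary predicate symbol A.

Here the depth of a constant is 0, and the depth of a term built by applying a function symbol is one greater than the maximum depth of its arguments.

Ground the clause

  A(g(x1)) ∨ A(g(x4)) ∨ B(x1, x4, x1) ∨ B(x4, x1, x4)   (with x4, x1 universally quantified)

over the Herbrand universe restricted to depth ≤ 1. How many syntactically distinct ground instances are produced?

9

Ground terms of depth ≤ 1:
  If N_k denotes the number of depth-≤k ground terms, the 1 constant gives N_0 = 1, and each function symbol of arity r contributes N_{k-1}^r new terms at level k: N_k = 1 + N_{k-1}^2 + N_{k-1}.
  N_0 = 1
  N_1 = 1 + 1^2 + 1 = 3
So there are 3 ground terms available for substitution.
There are 2 variables to instantiate (x4, x1), each occurring in at least one literal, so different choices give different ground instances.
Number of ground instances = 3^2 = 9.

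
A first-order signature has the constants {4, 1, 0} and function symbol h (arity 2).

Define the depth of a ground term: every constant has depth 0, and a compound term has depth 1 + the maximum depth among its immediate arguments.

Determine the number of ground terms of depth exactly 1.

9

Count level by level. With function symbols h/2, the terms of depth ≤ k are the 3 constants together with each function applied to depth-≤(k−1) tuples, so N_k = 3 + N_{k-1}^2.
N_0 = 3
N_1 = 3 + 3^2 = 12
Terms of depth exactly 1: N_1 − N_0 = 12 − 3 = 9.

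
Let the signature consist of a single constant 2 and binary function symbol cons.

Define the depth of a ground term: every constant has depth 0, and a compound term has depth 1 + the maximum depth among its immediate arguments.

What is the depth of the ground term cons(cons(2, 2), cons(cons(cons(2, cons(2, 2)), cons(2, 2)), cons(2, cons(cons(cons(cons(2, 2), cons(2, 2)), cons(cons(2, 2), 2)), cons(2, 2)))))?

7

depth(cons(2, 2)) = 1 + max(0, 0) = 1
depth(cons(2, cons(2, 2))) = 1 + max(0, 1) = 2
depth(cons(cons(2, cons(2, 2)), cons(2, 2))) = 1 + max(2, 1) = 3
depth(cons(cons(2, 2), cons(2, 2))) = 1 + max(1, 1) = 2
depth(cons(cons(2, 2), 2)) = 1 + max(1, 0) = 2
depth(cons(cons(cons(2, 2), cons(2, 2)), cons(cons(2, 2), 2))) = 1 + max(2, 2) = 3
depth(cons(cons(cons(cons(2, 2), cons(2, 2)), cons(cons(2, 2), 2)), cons(2, 2))) = 1 + max(3, 1) = 4
depth(cons(2, cons(cons(cons(cons(2, 2), cons(2, 2)), cons(cons(2, 2), 2)), cons(2, 2)))) = 1 + max(0, 4) = 5
depth(cons(cons(cons(2, cons(2, 2)), cons(2, 2)), cons(2, cons(cons(cons(cons(2, 2), cons(2, 2)), cons(cons(2, 2), 2)), cons(2, 2))))) = 1 + max(3, 5) = 6
depth(cons(cons(2, 2), cons(cons(cons(2, cons(2, 2)), cons(2, 2)), cons(2, cons(cons(cons(cons(2, 2), cons(2, 2)), cons(cons(2, 2), 2)), cons(2, 2)))))) = 1 + max(1, 6) = 7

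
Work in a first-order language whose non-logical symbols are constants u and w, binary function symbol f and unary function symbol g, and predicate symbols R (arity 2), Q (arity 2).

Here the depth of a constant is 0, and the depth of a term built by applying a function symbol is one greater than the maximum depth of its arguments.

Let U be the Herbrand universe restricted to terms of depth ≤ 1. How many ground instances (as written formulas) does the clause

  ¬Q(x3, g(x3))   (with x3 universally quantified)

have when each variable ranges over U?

Ground terms of depth ≤ 1:
  Let N_k = |{terms of depth ≤ k}|. Then N_0 = 2 and N_k = 2 + N_{k-1}^2 + N_{k-1} for k ≥ 1 (one summand per function symbol, arity giving the exponent).
  N_0 = 2
  N_1 = 2 + 2^2 + 2 = 8
  Explicitly: u, w, f(u, u), f(u, w), f(w, u), f(w, w), g(u), g(w).
So there are 8 ground terms available for substitution.
The body mentions the single quantified variable x3; since ground terms form a free algebra, no two substitutions collapse to the same formula.
Number of ground instances = 8.

8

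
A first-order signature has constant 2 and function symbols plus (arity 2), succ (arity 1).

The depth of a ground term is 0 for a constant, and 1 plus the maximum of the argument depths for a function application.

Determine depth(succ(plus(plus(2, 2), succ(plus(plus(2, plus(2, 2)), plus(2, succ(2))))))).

depth(plus(2, 2)) = 1 + max(0, 0) = 1
depth(plus(2, plus(2, 2))) = 1 + max(0, 1) = 2
depth(succ(2)) = 1 + depth(2) = 1 + 0 = 1
depth(plus(2, succ(2))) = 1 + max(0, 1) = 2
depth(plus(plus(2, plus(2, 2)), plus(2, succ(2)))) = 1 + max(2, 2) = 3
depth(succ(plus(plus(2, plus(2, 2)), plus(2, succ(2))))) = 1 + depth(plus(plus(2, plus(2, 2)), plus(2, succ(2)))) = 1 + 3 = 4
depth(plus(plus(2, 2), succ(plus(plus(2, plus(2, 2)), plus(2, succ(2)))))) = 1 + max(1, 4) = 5
depth(succ(plus(plus(2, 2), succ(plus(plus(2, plus(2, 2)), plus(2, succ(2))))))) = 1 + depth(plus(plus(2, 2), succ(plus(plus(2, plus(2, 2)), plus(2, succ(2)))))) = 1 + 5 = 6

6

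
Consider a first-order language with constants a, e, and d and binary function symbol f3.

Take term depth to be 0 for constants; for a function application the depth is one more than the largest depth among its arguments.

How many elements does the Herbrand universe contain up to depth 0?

3

Write N_k for the number of ground terms of depth ≤ k. A term of depth ≤ k is either a constant or a function symbol applied to arguments of depth ≤ k−1, so N_k = 3 + N_{k-1}^2.
N_0 = 3
Explicitly: a, e, d.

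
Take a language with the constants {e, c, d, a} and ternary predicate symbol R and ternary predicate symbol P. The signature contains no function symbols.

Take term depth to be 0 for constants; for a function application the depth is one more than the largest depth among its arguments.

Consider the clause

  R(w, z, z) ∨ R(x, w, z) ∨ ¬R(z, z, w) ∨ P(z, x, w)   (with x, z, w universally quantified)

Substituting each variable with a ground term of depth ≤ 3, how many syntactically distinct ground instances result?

64

Ground terms of depth ≤ 3:
  With no function symbols every ground term is a constant, so there are exactly 4 ground terms at every depth bound.
  N_0 = 4
  N_1 = 4
  N_2 = 4
  N_3 = 4
  Explicitly: e, c, d, a.
So there are 4 ground terms available for substitution.
There are 3 variables to instantiate (x, z, w), each occurring in at least one literal, so different choices give different ground instances.
Number of ground instances = 4^3 = 64.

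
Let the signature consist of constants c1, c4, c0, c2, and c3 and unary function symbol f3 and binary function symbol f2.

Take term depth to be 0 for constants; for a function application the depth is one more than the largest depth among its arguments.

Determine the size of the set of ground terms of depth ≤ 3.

1601495

Let N_k count ground terms of depth at most k. Each non-constant term of depth ≤ k is some function symbol applied to depth-≤(k−1) arguments, giving N_k = 5 + N_{k-1} + N_{k-1}^2.
N_0 = 5
N_1 = 5 + 5 + 5^2 = 35
N_2 = 5 + 35 + 35^2 = 1265
N_3 = 5 + 1265 + 1265^2 = 1601495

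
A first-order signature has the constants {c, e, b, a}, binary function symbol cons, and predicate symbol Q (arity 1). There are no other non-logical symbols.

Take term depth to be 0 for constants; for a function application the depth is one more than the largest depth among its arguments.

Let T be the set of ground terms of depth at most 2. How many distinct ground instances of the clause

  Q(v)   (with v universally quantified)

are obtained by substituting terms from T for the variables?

Ground terms of depth ≤ 2:
  If N_k denotes the number of depth-≤k ground terms, the 4 constants give N_0 = 4, and each function symbol of arity r contributes N_{k-1}^r new terms at level k: N_k = 4 + N_{k-1}^2.
  N_0 = 4
  N_1 = 4 + 4^2 = 20
  N_2 = 4 + 20^2 = 404
So there are 404 ground terms available for substitution.
The variable v ranges independently over the available ground terms, and distinct assignments produce distinct instances.
Number of ground instances = 404.

404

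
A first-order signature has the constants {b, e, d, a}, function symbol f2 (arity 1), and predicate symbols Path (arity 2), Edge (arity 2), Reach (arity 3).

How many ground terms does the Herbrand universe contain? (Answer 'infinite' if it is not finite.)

The signature has at least one function symbol (f2, arity 1) and at least one constant (b).
Iterating f2 gives infinitely many distinct ground terms: b, f2(b), f2(f2(b)), ...
So the Herbrand universe is infinite.

infinite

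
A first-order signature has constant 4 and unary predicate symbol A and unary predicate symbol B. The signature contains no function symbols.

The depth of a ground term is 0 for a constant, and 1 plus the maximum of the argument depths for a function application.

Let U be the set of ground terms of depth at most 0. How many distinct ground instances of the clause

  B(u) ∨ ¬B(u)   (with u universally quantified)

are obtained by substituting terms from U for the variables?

Ground terms of depth ≤ 0:
  With no function symbols every ground term is a constant, so there is exactly 1 ground term at every depth bound.
  N_0 = 1
  Explicitly: 4.
So there is exactly 1 ground term available for substitution.
The variable u ranges independently over the available ground terms, and distinct assignments produce distinct instances.
Number of ground instances = 1.

1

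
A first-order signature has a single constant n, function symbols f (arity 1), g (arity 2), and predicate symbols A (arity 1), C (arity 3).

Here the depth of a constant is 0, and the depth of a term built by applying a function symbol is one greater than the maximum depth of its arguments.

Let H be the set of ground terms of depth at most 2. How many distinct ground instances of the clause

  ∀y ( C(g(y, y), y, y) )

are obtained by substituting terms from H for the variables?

Ground terms of depth ≤ 2:
  Write N_k for the number of ground terms of depth ≤ k. A term of depth ≤ k is either a constant or a function symbol applied to arguments of depth ≤ k−1, so N_k = 1 + N_{k-1} + N_{k-1}^2.
  N_0 = 1
  N_1 = 1 + 1 + 1^2 = 3
  N_2 = 1 + 3 + 3^2 = 13
So there are 13 ground terms available for substitution.
There is 1 variable to instantiate (y),  occurring in at least one literal, so different choices give different ground instances.
Number of ground instances = 13.

13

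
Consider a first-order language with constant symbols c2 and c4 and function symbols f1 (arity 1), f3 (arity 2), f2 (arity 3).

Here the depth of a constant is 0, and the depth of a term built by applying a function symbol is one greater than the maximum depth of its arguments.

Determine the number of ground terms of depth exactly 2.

4354

If N_k denotes the number of depth-≤k ground terms, the 2 constants give N_0 = 2, and each function symbol of arity r contributes N_{k-1}^r new terms at level k: N_k = 2 + N_{k-1} + N_{k-1}^2 + N_{k-1}^3.
N_0 = 2
N_1 = 2 + 2 + 2^2 + 2^3 = 16
N_2 = 2 + 16 + 16^2 + 16^3 = 4370
Terms of depth exactly 2: N_2 − N_1 = 4370 − 16 = 4354.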